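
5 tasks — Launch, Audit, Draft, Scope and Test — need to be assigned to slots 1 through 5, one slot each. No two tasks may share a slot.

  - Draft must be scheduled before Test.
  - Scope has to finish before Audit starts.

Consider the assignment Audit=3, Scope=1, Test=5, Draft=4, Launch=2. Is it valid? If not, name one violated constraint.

No two tasks may share a slot — holds.
Scope has to finish before Audit starts — holds.
Draft must be scheduled before Test — holds.

Yes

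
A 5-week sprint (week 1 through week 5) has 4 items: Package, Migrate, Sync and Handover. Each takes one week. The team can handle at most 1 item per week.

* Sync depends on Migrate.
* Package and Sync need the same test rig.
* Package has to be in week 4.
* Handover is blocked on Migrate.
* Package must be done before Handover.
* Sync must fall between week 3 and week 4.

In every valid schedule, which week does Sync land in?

Sync's window is week 3–week 4.
Package is fixed at week 4, and Sync can't share a week with Package.
So Sync must be week 3.

week 3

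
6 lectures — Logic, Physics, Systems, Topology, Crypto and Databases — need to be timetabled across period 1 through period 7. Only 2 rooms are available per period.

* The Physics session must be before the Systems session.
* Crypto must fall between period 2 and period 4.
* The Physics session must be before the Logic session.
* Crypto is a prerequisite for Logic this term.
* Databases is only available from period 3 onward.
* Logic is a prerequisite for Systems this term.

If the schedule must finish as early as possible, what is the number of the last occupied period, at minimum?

4

The precedence chain requires at least 3 distinct periods.
With at most 2 per period and 6 lectures, at least 3 periods are needed.
Propagating the time windows through the other constraints, Systems can't land before period 4, so the schedule must run through at least period 4.
4 works (last occupied period: period 4): for example Topology=period 1, Systems=period 4, Crypto=period 2, Databases=period 3, Logic=period 3, Physics=period 1.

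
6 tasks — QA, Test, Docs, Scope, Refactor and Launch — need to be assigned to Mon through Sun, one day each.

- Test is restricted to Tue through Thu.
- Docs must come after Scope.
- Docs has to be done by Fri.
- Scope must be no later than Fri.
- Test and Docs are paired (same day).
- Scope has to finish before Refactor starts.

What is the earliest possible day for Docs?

Tue

Precedence pushes Docs to at least Tue; Docs's own window allows nothing later than Fri; Docs must be in the same day as Test, which can't be after Thu, so Docs is at most Thu.
Docs at Tue is achievable: Docs -> Tue, Test -> Tue, Launch -> Mon, Scope -> Mon, QA -> Mon, Refactor -> Tue.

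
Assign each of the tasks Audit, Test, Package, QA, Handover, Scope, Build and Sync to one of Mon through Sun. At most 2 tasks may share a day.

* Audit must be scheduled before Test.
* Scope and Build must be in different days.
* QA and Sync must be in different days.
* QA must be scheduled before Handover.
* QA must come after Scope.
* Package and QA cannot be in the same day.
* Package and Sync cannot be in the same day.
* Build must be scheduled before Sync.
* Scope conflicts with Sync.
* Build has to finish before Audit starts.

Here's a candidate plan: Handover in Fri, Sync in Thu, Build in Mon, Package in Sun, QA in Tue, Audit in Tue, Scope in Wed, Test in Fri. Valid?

No — it violates: QA must come after Scope

QA must come after Scope — violated.
Build has to finish before Audit starts — holds.
Scope conflicts with Sync — holds.
Scope and Build must be in different days — holds.
Package and QA cannot be in the same day — holds.
Package and Sync cannot be in the same day — holds.
QA and Sync must be in different days — holds.
Audit must be scheduled before Test — holds.
QA must be scheduled before Handover — holds.
At most 2 tasks may share a day — holds.
Build must be scheduled before Sync — holds.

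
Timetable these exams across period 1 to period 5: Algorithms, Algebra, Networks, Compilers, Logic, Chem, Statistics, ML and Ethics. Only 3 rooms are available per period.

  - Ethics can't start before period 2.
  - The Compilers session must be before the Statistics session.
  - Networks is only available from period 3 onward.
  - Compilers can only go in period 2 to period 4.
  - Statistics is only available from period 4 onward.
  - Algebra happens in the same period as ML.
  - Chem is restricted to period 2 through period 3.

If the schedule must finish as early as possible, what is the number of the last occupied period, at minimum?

The precedence chain requires at least 2 distinct periods.
With at most 3 per period and 9 exams, at least 3 periods are needed.
Statistics can't be placed before period 4, so the schedule must run through at least period 4.
4 works (last occupied period: period 4): for example Statistics -> period 4, Chem -> period 2, Compilers -> period 2, Ethics -> period 2, Algebra -> period 1, ML -> period 1, Networks -> period 3, Logic -> period 3, Algorithms -> period 1.

period 4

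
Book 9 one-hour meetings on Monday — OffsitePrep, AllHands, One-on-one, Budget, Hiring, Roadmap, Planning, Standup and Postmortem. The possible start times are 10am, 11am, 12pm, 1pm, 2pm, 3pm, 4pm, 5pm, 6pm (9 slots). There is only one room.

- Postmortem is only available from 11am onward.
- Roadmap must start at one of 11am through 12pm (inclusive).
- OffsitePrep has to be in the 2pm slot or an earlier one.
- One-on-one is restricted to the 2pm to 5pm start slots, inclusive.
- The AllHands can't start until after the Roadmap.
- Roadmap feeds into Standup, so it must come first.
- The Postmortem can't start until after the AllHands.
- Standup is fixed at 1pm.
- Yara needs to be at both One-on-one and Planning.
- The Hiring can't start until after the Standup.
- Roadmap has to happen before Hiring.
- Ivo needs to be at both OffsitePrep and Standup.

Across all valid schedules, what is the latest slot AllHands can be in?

5pm

Precedence pushes AllHands to at least 12pm; downstream work caps AllHands at 5pm.
AllHands at 5pm is achievable: One-on-one=2pm; Planning=4pm; Budget=12pm; OffsitePrep=10am; Standup=1pm; AllHands=5pm; Postmortem=6pm; Hiring=3pm; Roadmap=11am.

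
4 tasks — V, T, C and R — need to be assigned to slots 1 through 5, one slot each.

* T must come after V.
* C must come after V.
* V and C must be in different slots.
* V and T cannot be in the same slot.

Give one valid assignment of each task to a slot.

V -> 1; C -> 2; T -> 2; R -> 1

Checking: V(1) before C(2); V(1) before T(2); V(1) != C(2); V(1) != T(2).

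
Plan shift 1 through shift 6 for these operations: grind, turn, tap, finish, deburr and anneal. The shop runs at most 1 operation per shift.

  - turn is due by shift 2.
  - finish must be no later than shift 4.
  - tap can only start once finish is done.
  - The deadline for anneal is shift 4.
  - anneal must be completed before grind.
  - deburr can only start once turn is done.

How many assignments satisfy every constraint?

44

Splitting on grind: it can be shift 3 (4), shift 4 (8), shift 5 (16), shift 6 (16). Listing each branch's schedules as (turn, tap, finish, deburr, anneal) by shift number:
grind=shift 3: (1,5,4,6,2) (1,6,4,5,2) (2,5,4,6,1) (2,6,4,5,1) — 4.
grind=shift 4: (1,5,2,6,3) (1,5,3,6,2) (1,6,2,5,3) (1,6,3,5,2) (2,5,1,6,3) (2,5,3,6,1) (2,6,1,5,3) (2,6,3,5,1) — 8.
grind=shift 5: (1,3,2,6,4) (1,4,2,6,3) (1,4,3,6,2) (1,6,2,3,4) (1,6,2,4,3) (1,6,3,2,4) (1,6,3,4,2) (1,6,4,2,3) (1,6,4,3,2) (2,3,1,6,4) (2,4,1,6,3) (2,4,3,6,1) (2,6,1,3,4) (2,6,1,4,3) (2,6,3,4,1) (2,6,4,3,1) — 16.
grind=shift 6: (1,3,2,5,4) (1,4,2,5,3) (1,4,3,5,2) (1,5,2,3,4) (1,5,2,4,3) (1,5,3,2,4) (1,5,3,4,2) (1,5,4,2,3) (1,5,4,3,2) (2,3,1,5,4) (2,4,1,5,3) (2,4,3,5,1) (2,5,1,3,4) (2,5,1,4,3) (2,5,3,4,1) (2,5,4,3,1) — 16.
Summing: 4 + 8 + 16 + 16 = 44.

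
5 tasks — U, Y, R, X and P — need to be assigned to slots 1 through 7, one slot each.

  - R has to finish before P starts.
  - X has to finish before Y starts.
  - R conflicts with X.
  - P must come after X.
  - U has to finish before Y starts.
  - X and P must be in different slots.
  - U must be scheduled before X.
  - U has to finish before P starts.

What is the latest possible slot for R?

6

Downstream work caps R at 6.
R at 6 is achievable: P -> 7, R -> 6, U -> 1, X -> 2, Y -> 3.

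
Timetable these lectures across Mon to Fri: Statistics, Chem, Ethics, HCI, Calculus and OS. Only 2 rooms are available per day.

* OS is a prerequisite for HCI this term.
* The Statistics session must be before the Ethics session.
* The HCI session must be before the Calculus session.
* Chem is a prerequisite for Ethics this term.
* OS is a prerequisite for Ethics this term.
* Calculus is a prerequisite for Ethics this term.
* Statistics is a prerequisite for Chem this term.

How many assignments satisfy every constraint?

27

Splitting on Statistics: it can be Mon (14), Tue (9), Wed (4). Listing each branch's schedules as (Chem, Ethics, HCI, Calculus, OS):
Statistics=Mon: (Tue,Thu,Tue,Wed,Mon) (Tue,Fri,Tue,Wed,Mon) (Tue,Fri,Tue,Thu,Mon) (Tue,Fri,Wed,Thu,Mon) (Tue,Fri,Wed,Thu,Tue) (Wed,Thu,Tue,Wed,Mon) (Wed,Fri,Tue,Wed,Mon) (Wed,Fri,Tue,Thu,Mon) (Wed,Fri,Wed,Thu,Mon) (Wed,Fri,Wed,Thu,Tue) (Thu,Fri,Tue,Wed,Mon) (Thu,Fri,Tue,Thu,Mon) (Thu,Fri,Wed,Thu,Mon) (Thu,Fri,Wed,Thu,Tue) — 14.
Statistics=Tue: (Wed,Thu,Tue,Wed,Mon) (Wed,Fri,Tue,Wed,Mon) (Wed,Fri,Tue,Thu,Mon) (Wed,Fri,Wed,Thu,Mon) (Wed,Fri,Wed,Thu,Tue) (Thu,Fri,Tue,Wed,Mon) (Thu,Fri,Tue,Thu,Mon) (Thu,Fri,Wed,Thu,Mon) (Thu,Fri,Wed,Thu,Tue) — 9.
Statistics=Wed: (Thu,Fri,Tue,Wed,Mon) (Thu,Fri,Tue,Thu,Mon) (Thu,Fri,Wed,Thu,Mon) (Thu,Fri,Wed,Thu,Tue) — 4.
Summing: 14 + 9 + 4 = 27.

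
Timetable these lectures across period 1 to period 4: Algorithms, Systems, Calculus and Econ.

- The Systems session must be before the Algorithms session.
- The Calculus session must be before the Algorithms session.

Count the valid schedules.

Splitting on Algorithms: it can be period 2 (4), period 3 (16), period 4 (36). Listing each branch's schedules as (Systems, Calculus, Econ) by period number:
Algorithms=period 2: (1,1,1) (1,1,2) (1,1,3) (1,1,4) — 4.
Algorithms=period 3: (1,1,1) (1,1,2) (1,1,3) (1,1,4) (1,2,1) (1,2,2) (1,2,3) (1,2,4) (2,1,1) (2,1,2) (2,1,3) (2,1,4) (2,2,1) (2,2,2) (2,2,3) (2,2,4) — 16.
Algorithms=period 4: (1,1,1) (1,1,2) (1,1,3) (1,1,4) (1,2,1) (1,2,2) (1,2,3) (1,2,4) (1,3,1) (1,3,2) (1,3,3) (1,3,4) (2,1,1) (2,1,2) (2,1,3) (2,1,4) (2,2,1) (2,2,2) (2,2,3) (2,2,4) (2,3,1) (2,3,2) (2,3,3) (2,3,4) (3,1,1) (3,1,2) (3,1,3) (3,1,4) (3,2,1) (3,2,2) (3,2,3) (3,2,4) (3,3,1) (3,3,2) (3,3,3) (3,3,4) — 36.
Summing: 4 + 16 + 36 = 56.

56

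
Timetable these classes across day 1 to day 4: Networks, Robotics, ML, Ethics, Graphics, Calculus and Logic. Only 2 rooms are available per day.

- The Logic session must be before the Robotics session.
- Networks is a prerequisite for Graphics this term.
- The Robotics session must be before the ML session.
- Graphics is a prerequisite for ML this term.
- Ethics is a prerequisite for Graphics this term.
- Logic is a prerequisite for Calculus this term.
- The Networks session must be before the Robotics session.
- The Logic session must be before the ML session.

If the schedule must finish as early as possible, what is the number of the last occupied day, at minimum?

day 4

The precedence chain requires at least 3 distinct days.
With at most 2 per day and 7 classes, at least 4 days are needed.
4 works (last occupied day: day 4): for example Networks in day 1, Calculus in day 3, ML in day 4, Graphics in day 3, Robotics in day 2, Logic in day 1, Ethics in day 2.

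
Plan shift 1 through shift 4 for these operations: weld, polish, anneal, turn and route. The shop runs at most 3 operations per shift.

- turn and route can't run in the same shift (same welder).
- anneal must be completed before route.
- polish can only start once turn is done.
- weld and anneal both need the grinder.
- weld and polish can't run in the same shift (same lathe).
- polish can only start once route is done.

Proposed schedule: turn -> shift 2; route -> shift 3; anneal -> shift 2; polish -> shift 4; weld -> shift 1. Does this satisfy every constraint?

Yes, all constraints hold

polish can only start once turn is done — holds.
The shop runs at most 3 operations per shift — holds.
weld and polish can't run in the same shift (same lathe) — holds.
turn and route can't run in the same shift (same welder) — holds.
polish can only start once route is done — holds.
weld and anneal both need the grinder — holds.
anneal must be completed before route — holds.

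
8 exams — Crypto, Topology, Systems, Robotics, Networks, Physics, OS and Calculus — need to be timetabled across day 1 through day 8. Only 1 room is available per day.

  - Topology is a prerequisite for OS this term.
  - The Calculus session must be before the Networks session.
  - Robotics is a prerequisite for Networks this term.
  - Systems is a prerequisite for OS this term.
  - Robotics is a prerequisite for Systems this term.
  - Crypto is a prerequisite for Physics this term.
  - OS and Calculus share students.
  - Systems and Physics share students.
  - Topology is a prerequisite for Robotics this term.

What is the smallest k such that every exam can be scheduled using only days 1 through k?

The precedence chain requires at least 4 distinct days.
With at most 1 per day and 8 exams, at least 8 days are needed.
8 works (last occupied day: day 8): for example Topology -> day 1; Calculus -> day 4; Systems -> day 3; Networks -> day 5; Physics -> day 8; OS -> day 6; Crypto -> day 7; Robotics -> day 2.

8 days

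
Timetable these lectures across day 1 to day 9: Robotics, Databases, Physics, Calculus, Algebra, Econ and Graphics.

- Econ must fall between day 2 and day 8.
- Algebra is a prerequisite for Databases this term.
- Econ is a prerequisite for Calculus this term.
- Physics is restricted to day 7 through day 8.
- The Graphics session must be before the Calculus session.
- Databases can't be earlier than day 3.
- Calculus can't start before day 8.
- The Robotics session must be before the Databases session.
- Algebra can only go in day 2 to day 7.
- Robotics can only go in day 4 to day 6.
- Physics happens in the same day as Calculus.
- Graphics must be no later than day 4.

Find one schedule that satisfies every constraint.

Algebra -> day 2, Calculus -> day 8, Physics -> day 8, Robotics -> day 4, Graphics -> day 1, Databases -> day 5, Econ -> day 2

Checking: Econ(day 2) before Calculus(day 8); Robotics(day 4) before Databases(day 5); Algebra(day 2) before Databases(day 5); Graphics(day 1) before Calculus(day 8); Physics = Calculus = day 8; Calculus=day 8 in [day 8,day 9]; Econ=day 2 in [day 2,day 8]; Algebra=day 2 in [day 2,day 7]; Graphics=day 1 in [day 1,day 4]; Databases=day 5 in [day 3,day 9]; Robotics=day 4 in [day 4,day 6]; Physics=day 8 in [day 7,day 8].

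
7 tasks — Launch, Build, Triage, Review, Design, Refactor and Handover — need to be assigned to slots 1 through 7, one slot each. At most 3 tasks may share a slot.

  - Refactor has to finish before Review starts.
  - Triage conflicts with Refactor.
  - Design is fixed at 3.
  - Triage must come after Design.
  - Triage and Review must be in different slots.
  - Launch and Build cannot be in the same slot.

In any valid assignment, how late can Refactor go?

6

Downstream work caps Refactor at 6.
Refactor at 6 is achievable: Triage -> 4, Handover -> 1, Launch -> 1, Refactor -> 6, Review -> 7, Build -> 2, Design -> 3.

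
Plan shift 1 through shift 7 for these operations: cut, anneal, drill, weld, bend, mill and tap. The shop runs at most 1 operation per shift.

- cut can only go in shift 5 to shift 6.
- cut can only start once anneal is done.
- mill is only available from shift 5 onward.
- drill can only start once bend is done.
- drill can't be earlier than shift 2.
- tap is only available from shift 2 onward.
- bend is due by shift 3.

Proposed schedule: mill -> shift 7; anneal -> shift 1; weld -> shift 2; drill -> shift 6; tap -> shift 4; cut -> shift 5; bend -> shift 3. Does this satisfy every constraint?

Yes, all constraints hold

The shop runs at most 1 operation per shift — holds.
drill can't be earlier than shift 2 — holds.
cut can only start once anneal is done — holds.
cut can only go in shift 5 to shift 6 — holds.
mill is only available from shift 5 onward — holds.
tap is only available from shift 2 onward — holds.
bend is due by shift 3 — holds.
drill can only start once bend is done — holds.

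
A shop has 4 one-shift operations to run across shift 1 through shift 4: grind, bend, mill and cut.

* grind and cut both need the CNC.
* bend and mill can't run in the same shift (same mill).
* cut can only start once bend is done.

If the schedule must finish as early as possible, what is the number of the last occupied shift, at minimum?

shift 2

The precedence chain requires at least 2 distinct shifts.
2 works (last occupied shift: shift 2): for example bend in shift 1, mill in shift 2, cut in shift 2, grind in shift 1.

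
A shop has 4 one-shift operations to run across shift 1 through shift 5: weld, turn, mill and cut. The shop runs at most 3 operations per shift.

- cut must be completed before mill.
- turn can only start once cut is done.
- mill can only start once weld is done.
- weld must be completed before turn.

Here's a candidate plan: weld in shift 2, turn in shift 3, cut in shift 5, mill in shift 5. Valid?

cut must be completed before mill — violated.
turn can only start once cut is done — violated.
mill can only start once weld is done — holds.
weld must be completed before turn — holds.
The shop runs at most 3 operations per shift — holds.

No. turn can only start once cut is done is not satisfied.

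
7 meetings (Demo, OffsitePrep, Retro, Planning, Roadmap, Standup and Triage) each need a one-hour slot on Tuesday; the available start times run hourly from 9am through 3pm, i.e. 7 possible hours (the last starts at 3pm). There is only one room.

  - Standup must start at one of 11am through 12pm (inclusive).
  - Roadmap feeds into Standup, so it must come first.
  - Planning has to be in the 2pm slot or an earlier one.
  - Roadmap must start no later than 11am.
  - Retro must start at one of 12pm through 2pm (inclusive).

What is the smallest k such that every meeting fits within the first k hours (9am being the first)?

The precedence chain requires at least 2 distinct hours.
With at most 1 per hour and 7 meetings, at least 7 hours are needed.
Retro can't be placed before 12pm — that is hour 4 counting from 9am — so the schedule must run through at least 4 hours.
7 works (last occupied hour: 3pm): for example Triage=3pm; Demo=1pm; Planning=10am; Standup=11am; OffsitePrep=2pm; Roadmap=9am; Retro=12pm.

7 hours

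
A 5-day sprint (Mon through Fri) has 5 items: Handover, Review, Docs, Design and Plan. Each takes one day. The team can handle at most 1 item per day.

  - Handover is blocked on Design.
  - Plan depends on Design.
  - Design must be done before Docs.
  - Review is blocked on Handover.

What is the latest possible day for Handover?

Precedence pushes Handover to at least Tue; downstream work caps Handover at Thu.
Handover at Thu is achievable: Plan=Wed; Handover=Thu; Review=Fri; Design=Mon; Docs=Tue.

Thu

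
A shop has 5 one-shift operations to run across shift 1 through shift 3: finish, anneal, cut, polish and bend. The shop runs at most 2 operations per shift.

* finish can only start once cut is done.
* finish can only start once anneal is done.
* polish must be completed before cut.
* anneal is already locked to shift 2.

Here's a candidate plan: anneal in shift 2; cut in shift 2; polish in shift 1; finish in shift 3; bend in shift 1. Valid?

Valid

The shop runs at most 2 operations per shift — holds.
anneal is already locked to shift 2 — holds.
finish can only start once cut is done — holds.
polish must be completed before cut — holds.
finish can only start once anneal is done — holds.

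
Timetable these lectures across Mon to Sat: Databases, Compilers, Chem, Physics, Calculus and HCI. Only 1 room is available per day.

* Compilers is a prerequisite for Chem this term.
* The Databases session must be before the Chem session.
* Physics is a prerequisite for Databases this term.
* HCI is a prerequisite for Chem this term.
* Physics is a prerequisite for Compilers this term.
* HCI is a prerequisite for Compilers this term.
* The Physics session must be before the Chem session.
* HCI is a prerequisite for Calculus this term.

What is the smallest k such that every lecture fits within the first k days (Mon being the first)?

The precedence chain requires at least 3 distinct days.
With at most 1 per day and 6 lectures, at least 6 days are needed.
6 works (last occupied day: Sat): for example Calculus=Sat; HCI=Tue; Physics=Mon; Databases=Thu; Compilers=Wed; Chem=Fri.

6 days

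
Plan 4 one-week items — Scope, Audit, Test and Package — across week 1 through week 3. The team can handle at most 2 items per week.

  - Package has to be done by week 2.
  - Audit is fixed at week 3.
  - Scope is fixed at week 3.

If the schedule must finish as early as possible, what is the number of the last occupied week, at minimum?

3

With at most 2 per week and 4 work items, at least 2 weeks are needed.
Scope can't be placed before week 3, so the schedule must run through at least week 3.
3 works (last occupied week: week 3): for example Package in week 1; Scope in week 3; Test in week 1; Audit in week 3.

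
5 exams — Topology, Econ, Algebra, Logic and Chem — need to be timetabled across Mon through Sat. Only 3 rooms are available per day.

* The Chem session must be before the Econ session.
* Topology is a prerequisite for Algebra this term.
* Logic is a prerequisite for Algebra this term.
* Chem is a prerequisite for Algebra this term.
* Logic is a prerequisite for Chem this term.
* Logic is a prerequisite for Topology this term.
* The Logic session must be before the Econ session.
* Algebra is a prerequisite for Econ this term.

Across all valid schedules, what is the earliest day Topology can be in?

Precedence pushes Topology to at least Tue; downstream work caps Topology at Thu.
Topology at Tue is achievable: Chem=Tue; Topology=Tue; Econ=Thu; Logic=Mon; Algebra=Wed.

Tue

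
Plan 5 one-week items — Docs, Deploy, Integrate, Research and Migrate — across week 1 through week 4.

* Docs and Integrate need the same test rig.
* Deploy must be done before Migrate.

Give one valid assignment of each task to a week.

Integrate -> week 2, Migrate -> week 2, Deploy -> week 1, Research -> week 1, Docs -> week 1

Checking: Deploy(week 1) before Migrate(week 2); Docs(week 1) != Integrate(week 2).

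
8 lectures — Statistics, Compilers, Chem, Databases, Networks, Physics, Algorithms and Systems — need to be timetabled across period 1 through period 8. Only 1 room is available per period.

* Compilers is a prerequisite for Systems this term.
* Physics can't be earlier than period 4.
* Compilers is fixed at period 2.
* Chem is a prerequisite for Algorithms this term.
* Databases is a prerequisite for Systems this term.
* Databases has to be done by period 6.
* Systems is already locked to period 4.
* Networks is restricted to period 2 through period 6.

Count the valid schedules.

Splitting on Chem: it can be period 1 (12), period 3 (12), period 5 (10), period 6 (8), period 7 (6). Listing each branch's schedules as (Statistics, Compilers, Databases, Networks, Physics, Algorithms, Systems) by period number:
Chem=period 1: (5,2,3,6,7,8,4) (5,2,3,6,8,7,4) (6,2,3,5,7,8,4) (6,2,3,5,8,7,4) (7,2,3,5,6,8,4) (7,2,3,5,8,6,4) (7,2,3,6,5,8,4) (7,2,3,6,8,5,4) (8,2,3,5,6,7,4) (8,2,3,5,7,6,4) (8,2,3,6,5,7,4) (8,2,3,6,7,5,4) — 12.
Chem=period 3: (5,2,1,6,7,8,4) (5,2,1,6,8,7,4) (6,2,1,5,7,8,4) (6,2,1,5,8,7,4) (7,2,1,5,6,8,4) (7,2,1,5,8,6,4) (7,2,1,6,5,8,4) (7,2,1,6,8,5,4) (8,2,1,5,6,7,4) (8,2,1,5,7,6,4) (8,2,1,6,5,7,4) (8,2,1,6,7,5,4) — 12.
Chem=period 5: (1,2,3,6,7,8,4) (1,2,3,6,8,7,4) (3,2,1,6,7,8,4) (3,2,1,6,8,7,4) (6,2,1,3,7,8,4) (6,2,1,3,8,7,4) (7,2,1,3,6,8,4) (7,2,1,3,8,6,4) (8,2,1,3,6,7,4) (8,2,1,3,7,6,4) — 10.
Chem=period 6: (1,2,3,5,7,8,4) (1,2,3,5,8,7,4) (3,2,1,5,7,8,4) (3,2,1,5,8,7,4) (5,2,1,3,7,8,4) (5,2,1,3,8,7,4) (7,2,1,3,5,8,4) (8,2,1,3,5,7,4) — 8.
Chem=period 7: (1,2,3,5,6,8,4) (1,2,3,6,5,8,4) (3,2,1,5,6,8,4) (3,2,1,6,5,8,4) (5,2,1,3,6,8,4) (6,2,1,3,5,8,4) — 6.
Summing: 12 + 12 + 10 + 8 + 6 = 48.

48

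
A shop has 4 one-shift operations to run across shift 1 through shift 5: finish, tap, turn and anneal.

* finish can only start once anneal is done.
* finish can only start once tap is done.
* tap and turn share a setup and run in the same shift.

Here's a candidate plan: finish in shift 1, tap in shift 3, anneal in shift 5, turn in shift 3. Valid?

No. finish can only start once anneal is done is not satisfied.

tap and turn share a setup and run in the same shift — holds.
finish can only start once tap is done — violated.
finish can only start once anneal is done — violated.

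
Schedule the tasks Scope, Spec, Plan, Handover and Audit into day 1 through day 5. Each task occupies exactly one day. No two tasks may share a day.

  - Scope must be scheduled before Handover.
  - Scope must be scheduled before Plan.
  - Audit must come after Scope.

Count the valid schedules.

30

Splitting on Scope: it can be day 1 (24), day 2 (6). Listing each branch's schedules as (Spec, Plan, Handover, Audit) by day number:
Scope=day 1: (2,3,4,5) (2,3,5,4) (2,4,3,5) (2,4,5,3) (2,5,3,4) (2,5,4,3) (3,2,4,5) (3,2,5,4) (3,4,2,5) (3,4,5,2) (3,5,2,4) (3,5,4,2) (4,2,3,5) (4,2,5,3) (4,3,2,5) (4,3,5,2) (4,5,2,3) (4,5,3,2) (5,2,3,4) (5,2,4,3) (5,3,2,4) (5,3,4,2) (5,4,2,3) (5,4,3,2) — 24.
Scope=day 2: (1,3,4,5) (1,3,5,4) (1,4,3,5) (1,4,5,3) (1,5,3,4) (1,5,4,3) — 6.
Summing: 24 + 6 = 30.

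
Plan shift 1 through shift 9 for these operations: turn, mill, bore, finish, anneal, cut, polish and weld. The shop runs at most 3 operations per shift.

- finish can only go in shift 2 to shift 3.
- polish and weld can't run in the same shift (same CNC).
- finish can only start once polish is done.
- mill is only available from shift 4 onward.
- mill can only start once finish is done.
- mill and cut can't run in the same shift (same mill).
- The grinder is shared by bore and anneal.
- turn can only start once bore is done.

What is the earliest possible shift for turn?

Precedence pushes turn to at least shift 2.
turn at shift 2 is achievable: polish=shift 1; weld=shift 3; finish=shift 2; cut=shift 1; mill=shift 4; anneal=shift 2; bore=shift 1; turn=shift 2.

shift 2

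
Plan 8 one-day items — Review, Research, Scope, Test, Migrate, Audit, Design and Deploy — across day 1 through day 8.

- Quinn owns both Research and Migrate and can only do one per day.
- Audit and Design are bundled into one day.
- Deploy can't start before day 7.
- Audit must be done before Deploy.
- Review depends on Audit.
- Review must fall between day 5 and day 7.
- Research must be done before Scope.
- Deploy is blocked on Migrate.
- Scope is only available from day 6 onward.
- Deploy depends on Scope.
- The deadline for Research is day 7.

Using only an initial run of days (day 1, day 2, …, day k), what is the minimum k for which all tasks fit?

The precedence chain requires at least 3 distinct days.
Deploy can't be placed before day 7, so the schedule must run through at least day 7.
7 works (last occupied day: day 7): for example Deploy -> day 7; Migrate -> day 2; Test -> day 1; Review -> day 5; Audit -> day 1; Scope -> day 6; Design -> day 1; Research -> day 1.

7 days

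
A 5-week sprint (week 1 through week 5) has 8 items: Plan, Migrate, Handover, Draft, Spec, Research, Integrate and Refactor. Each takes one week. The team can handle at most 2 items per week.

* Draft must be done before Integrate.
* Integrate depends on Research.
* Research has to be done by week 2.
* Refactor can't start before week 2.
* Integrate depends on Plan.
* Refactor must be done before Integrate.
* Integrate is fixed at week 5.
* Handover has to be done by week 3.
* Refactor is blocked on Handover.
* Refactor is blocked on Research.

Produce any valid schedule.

Integrate -> week 5; Draft -> week 3; Research -> week 1; Handover -> week 1; Refactor -> week 2; Spec -> week 4; Plan -> week 2; Migrate -> week 3

Checking: Handover(week 1) before Refactor(week 2); Refactor(week 2) before Integrate(week 5); Draft(week 3) before Integrate(week 5); Research(week 1) before Integrate(week 5); Plan(week 2) before Integrate(week 5); Research(week 1) before Refactor(week 2); Research=week 1 in [week 1,week 2]; Handover=week 1 in [week 1,week 3]; Refactor=week 2 in [week 2,week 5]; Integrate=week 5 in [week 5,week 5]; max 2 per week (cap 2).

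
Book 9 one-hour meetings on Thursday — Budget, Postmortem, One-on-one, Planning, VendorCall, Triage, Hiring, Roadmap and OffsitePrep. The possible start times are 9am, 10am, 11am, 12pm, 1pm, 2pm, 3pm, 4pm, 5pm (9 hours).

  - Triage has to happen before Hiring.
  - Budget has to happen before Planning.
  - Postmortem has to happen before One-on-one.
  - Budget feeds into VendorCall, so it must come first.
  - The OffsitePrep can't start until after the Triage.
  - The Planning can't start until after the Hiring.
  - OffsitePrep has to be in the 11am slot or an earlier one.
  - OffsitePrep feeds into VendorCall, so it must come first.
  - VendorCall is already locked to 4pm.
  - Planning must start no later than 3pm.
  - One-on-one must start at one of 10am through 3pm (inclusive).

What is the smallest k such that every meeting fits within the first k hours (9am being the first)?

8 hours

The precedence chain requires at least 3 distinct hours.
VendorCall can't be placed before 4pm — that is hour 8 counting from 9am — so the schedule must run through at least 8 hours.
8 works (last occupied hour: 4pm): for example Roadmap -> 9am; Budget -> 9am; VendorCall -> 4pm; OffsitePrep -> 10am; Postmortem -> 9am; Planning -> 11am; One-on-one -> 10am; Triage -> 9am; Hiring -> 10am.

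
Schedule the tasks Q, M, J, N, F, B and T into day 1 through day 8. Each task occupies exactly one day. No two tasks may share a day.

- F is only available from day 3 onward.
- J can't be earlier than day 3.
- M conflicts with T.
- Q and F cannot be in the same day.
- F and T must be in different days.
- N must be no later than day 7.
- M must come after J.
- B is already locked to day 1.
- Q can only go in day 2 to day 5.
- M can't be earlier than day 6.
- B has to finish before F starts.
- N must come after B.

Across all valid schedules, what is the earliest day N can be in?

day 2

Precedence pushes N to at least day 2; N's own window allows nothing later than day 7.
N at day 2 is achievable: Q -> day 3, J -> day 4, M -> day 6, B -> day 1, N -> day 2, T -> day 7, F -> day 5.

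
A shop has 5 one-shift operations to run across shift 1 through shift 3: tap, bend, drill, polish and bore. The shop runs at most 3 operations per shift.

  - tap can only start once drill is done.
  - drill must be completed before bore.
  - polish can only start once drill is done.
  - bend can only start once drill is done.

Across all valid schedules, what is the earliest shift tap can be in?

shift 2

Precedence pushes tap to at least shift 2.
tap at shift 2 is achievable: bend in shift 2; tap in shift 2; bore in shift 3; drill in shift 1; polish in shift 2.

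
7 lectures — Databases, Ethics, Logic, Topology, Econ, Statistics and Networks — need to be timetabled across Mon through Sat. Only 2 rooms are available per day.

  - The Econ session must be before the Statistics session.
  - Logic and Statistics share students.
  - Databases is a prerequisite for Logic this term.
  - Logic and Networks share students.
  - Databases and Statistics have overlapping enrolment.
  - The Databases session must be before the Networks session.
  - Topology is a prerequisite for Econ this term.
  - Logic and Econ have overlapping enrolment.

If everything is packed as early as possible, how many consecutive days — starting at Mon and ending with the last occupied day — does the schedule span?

The precedence chain requires at least 3 distinct days.
With at most 2 per day and 7 lectures, at least 4 days are needed.
4 works (last occupied day: Thu): for example Econ -> Tue; Ethics -> Wed; Statistics -> Thu; Logic -> Wed; Databases -> Mon; Topology -> Mon; Networks -> Tue.

4 days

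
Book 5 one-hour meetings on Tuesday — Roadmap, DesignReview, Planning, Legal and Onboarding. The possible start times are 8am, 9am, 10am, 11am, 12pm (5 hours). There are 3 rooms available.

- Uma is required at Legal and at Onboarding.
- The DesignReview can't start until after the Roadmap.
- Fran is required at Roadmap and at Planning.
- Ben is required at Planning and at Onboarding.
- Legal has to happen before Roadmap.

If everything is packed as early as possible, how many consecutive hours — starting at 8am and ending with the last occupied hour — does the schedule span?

The precedence chain requires at least 3 distinct hours.
With at most 3 per hour and 5 meetings, at least 2 hours are needed.
3 works (last occupied hour: 10am): for example Legal -> 8am; DesignReview -> 10am; Roadmap -> 9am; Planning -> 8am; Onboarding -> 9am.

3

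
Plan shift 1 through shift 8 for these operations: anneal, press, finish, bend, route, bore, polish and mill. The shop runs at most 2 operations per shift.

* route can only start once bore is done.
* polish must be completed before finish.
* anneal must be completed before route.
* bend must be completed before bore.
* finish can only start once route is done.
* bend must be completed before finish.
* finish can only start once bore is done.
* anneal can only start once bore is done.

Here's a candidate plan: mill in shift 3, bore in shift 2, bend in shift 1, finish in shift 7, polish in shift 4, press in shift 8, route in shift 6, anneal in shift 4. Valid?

route can only start once bore is done — holds.
anneal can only start once bore is done — holds.
anneal must be completed before route — holds.
finish can only start once route is done — holds.
bend must be completed before finish — holds.
polish must be completed before finish — holds.
finish can only start once bore is done — holds.
bend must be completed before bore — holds.
The shop runs at most 2 operations per shift — holds.

Yes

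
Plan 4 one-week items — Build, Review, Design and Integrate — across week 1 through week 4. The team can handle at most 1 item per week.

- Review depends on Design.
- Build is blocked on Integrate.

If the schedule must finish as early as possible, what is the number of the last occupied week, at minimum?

The precedence chain requires at least 2 distinct weeks.
With at most 1 per week and 4 work items, at least 4 weeks are needed.
4 works (last occupied week: week 4): for example Build in week 2; Design in week 3; Review in week 4; Integrate in week 1.

4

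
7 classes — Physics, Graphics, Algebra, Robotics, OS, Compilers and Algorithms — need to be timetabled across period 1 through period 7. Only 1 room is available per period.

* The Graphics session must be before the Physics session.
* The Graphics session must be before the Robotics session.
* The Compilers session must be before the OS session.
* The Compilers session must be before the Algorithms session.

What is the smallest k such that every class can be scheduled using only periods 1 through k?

7

The precedence chain requires at least 2 distinct periods.
With at most 1 per period and 7 classes, at least 7 periods are needed.
7 works (last occupied period: period 7): for example Graphics in period 1, Physics in period 3, OS in period 5, Robotics in period 4, Compilers in period 2, Algorithms in period 6, Algebra in period 7.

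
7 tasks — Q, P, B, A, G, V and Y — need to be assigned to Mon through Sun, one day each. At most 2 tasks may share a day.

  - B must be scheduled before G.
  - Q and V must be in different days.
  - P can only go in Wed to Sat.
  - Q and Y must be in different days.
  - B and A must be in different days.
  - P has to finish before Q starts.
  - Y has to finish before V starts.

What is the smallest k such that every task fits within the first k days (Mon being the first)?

The precedence chain requires at least 2 distinct days.
With at most 2 per day and 7 tasks, at least 4 days are needed.
Propagating the time windows through the other constraints, Q can't land before Thu — that is day 4 counting from Mon — so the schedule must run through at least 4 days.
4 works (last occupied day: Thu): for example Y in Mon; G in Tue; A in Wed; Q in Thu; B in Mon; V in Tue; P in Wed.

4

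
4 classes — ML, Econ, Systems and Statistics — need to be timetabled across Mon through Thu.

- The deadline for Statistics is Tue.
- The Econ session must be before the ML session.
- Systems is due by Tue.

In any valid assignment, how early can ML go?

Tue

Precedence pushes ML to at least Tue.
ML at Tue is achievable: Statistics -> Mon; ML -> Tue; Systems -> Mon; Econ -> Mon.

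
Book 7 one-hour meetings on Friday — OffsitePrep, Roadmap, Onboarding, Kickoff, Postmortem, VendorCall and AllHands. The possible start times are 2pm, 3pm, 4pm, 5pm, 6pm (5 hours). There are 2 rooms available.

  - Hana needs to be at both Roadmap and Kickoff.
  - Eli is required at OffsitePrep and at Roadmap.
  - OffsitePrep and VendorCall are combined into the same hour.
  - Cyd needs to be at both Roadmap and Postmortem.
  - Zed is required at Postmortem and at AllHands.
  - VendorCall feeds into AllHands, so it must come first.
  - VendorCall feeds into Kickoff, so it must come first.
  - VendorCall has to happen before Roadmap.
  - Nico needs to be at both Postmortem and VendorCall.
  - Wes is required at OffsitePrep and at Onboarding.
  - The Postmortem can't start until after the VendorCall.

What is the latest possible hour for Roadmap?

6pm

Precedence pushes Roadmap to at least 3pm.
Roadmap at 6pm is achievable: OffsitePrep in 2pm, Roadmap in 6pm, Postmortem in 3pm, AllHands in 4pm, Kickoff in 3pm, VendorCall in 2pm, Onboarding in 4pm.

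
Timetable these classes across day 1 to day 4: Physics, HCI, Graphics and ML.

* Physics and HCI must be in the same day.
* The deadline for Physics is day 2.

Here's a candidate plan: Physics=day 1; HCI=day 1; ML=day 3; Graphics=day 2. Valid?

Physics and HCI must be in the same day — holds.
The deadline for Physics is day 2 — holds.

Yes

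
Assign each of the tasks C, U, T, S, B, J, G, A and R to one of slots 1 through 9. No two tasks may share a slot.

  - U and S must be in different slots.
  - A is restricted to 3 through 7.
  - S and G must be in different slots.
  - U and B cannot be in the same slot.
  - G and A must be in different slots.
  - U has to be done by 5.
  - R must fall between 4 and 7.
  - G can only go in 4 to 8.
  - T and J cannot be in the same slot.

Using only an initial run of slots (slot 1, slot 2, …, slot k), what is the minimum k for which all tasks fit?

With at most 1 per slot and 9 tasks, at least 9 slots are needed.
G can't be placed before 4, so the schedule must run through at least slot 4.
9 works (last occupied slot: 9): for example B -> 8; A -> 3; G -> 5; U -> 1; J -> 9; T -> 6; R -> 4; S -> 7; C -> 2.

9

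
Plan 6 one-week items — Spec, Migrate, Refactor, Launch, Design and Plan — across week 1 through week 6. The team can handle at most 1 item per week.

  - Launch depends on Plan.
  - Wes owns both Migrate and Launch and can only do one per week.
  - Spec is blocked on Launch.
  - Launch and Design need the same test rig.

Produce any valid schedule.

Design=week 6, Launch=week 2, Plan=week 1, Refactor=week 5, Migrate=week 4, Spec=week 3

Checking: Plan(week 1) before Launch(week 2); Launch(week 2) before Spec(week 3); Launch(week 2) != Design(week 6); Migrate(week 4) != Launch(week 2); max 1 per week (cap 1).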